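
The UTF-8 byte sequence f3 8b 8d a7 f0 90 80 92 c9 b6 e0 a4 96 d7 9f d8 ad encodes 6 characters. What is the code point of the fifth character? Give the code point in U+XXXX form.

Offset 0: leading byte 0xF3 = 11110011 → 4-byte char #1 = F3 8B 8D A7.
Offset 4: leading byte 0xF0 = 11110000 → 4-byte char #2 = F0 90 80 92.
Offset 8: leading byte 0xC9 = 11001001 → 2-byte char #3 = C9 B6.
Offset 10: leading byte 0xE0 = 11100000 → 3-byte char #4 = E0 A4 96.
Offset 13: leading byte 0xD7 = 11010111 → 2-byte char #5 = D7 9F.
Leading byte 0xD7 = 11010111 matches 110xxxxx → 2-byte sequence.
Byte 1: 0xD7 = 11010111, payload 10111 (5 bits).
Byte 2: 0x9F = 10011111 (10xxxxxx ✓), payload 011111.
Concatenate: 10111011111 = 0x5DF (11 bits → U+05DF).

U+05DF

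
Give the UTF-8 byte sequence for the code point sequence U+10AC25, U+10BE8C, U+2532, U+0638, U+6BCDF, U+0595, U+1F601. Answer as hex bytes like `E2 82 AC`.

U+10AC25: 4-byte form → F4 8A B0 A5.
U+10BE8C: 4-byte form → F4 8B BA 8C.
U+2532: 3-byte form → E2 94 B2.
U+0638: 2-byte form → D8 B8.
U+6BCDF: 4-byte form → F1 AB B3 9F.
U+0595: 2-byte form → D6 95.
U+1F601: 4-byte form → F0 9F 98 81.
Concatenated (23 bytes): F4 8A B0 A5 F4 8B BA 8C E2 94 B2 D8 B8 F1 AB B3 9F D6 95 F0 9F 98 81.

F4 8A B0 A5 F4 8B BA 8C E2 94 B2 D8 B8 F1 AB B3 9F D6 95 F0 9F 98 81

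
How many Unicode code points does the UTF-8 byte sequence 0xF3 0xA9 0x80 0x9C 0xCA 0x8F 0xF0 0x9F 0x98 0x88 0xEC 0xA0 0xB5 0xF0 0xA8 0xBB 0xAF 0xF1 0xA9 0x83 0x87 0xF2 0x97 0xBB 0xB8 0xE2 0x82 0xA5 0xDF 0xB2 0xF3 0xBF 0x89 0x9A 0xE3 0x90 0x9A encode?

11

Byte at offset 0: 0xF3 = 11110011 → 4-byte char (#1). Advance 4.
Byte at offset 4: 0xCA = 11001010 → 2-byte char (#2). Advance 2.
Byte at offset 6: 0xF0 = 11110000 → 4-byte char (#3). Advance 4.
Byte at offset 10: 0xEC = 11101100 → 3-byte char (#4). Advance 3.
Byte at offset 13: 0xF0 = 11110000 → 4-byte char (#5). Advance 4.
Byte at offset 17: 0xF1 = 11110001 → 4-byte char (#6). Advance 4.
Byte at offset 21: 0xF2 = 11110010 → 4-byte char (#7). Advance 4.
Byte at offset 25: 0xE2 = 11100010 → 3-byte char (#8). Advance 3.
Byte at offset 28: 0xDF = 11011111 → 2-byte char (#9). Advance 2.
Byte at offset 30: 0xF3 = 11110011 → 4-byte char (#10). Advance 4.
Byte at offset 34: 0xE3 = 11100011 → 3-byte char (#11). Advance 3.
Reached end at offset 37 after 11 code points.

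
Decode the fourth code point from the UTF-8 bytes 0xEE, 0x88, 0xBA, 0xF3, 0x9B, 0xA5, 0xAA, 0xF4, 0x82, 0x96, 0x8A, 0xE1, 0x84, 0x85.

Offset 0: leading byte 0xEE = 11101110 → 3-byte char #1 = EE 88 BA.
Offset 3: leading byte 0xF3 = 11110011 → 4-byte char #2 = F3 9B A5 AA.
Offset 7: leading byte 0xF4 = 11110100 → 4-byte char #3 = F4 82 96 8A.
Offset 11: leading byte 0xE1 = 11100001 → 3-byte char #4 = E1 84 85.
Leading byte 0xE1 = 11100001 matches 1110xxxx → 3-byte sequence.
Byte 1: 0xE1 = 11100001, payload 0001 (4 bits).
Byte 2: 0x84 = 10000100 (10xxxxxx ✓), payload 000100.
Byte 3: 0x85 = 10000101 (10xxxxxx ✓), payload 000101.
Concatenate: 0001000100000101 = 0x1105 (16 bits → U+1105).

U+1105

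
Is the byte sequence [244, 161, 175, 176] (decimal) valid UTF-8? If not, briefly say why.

invalid (encodes a value above U+10FFFF)

Leading byte 0xF4 = 11110100 → 4-byte form.
Payload = 0x121BF0, which exceeds U+10FFFF, the maximum Unicode code point. (Leading bytes F5–FF, or F4 followed by ≥ 0x90, are invalid.)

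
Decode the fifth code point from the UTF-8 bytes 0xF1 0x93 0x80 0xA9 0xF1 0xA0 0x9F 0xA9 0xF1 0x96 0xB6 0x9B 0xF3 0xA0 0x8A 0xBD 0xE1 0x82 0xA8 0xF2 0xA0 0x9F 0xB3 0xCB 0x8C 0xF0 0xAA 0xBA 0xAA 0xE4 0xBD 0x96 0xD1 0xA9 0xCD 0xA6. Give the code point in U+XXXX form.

Offset 0: leading byte 0xF1 = 11110001 → 4-byte char #1 = F1 93 80 A9.
Offset 4: leading byte 0xF1 = 11110001 → 4-byte char #2 = F1 A0 9F A9.
Offset 8: leading byte 0xF1 = 11110001 → 4-byte char #3 = F1 96 B6 9B.
Offset 12: leading byte 0xF3 = 11110011 → 4-byte char #4 = F3 A0 8A BD.
Offset 16: leading byte 0xE1 = 11100001 → 3-byte char #5 = E1 82 A8.
Leading byte 0xE1 = 11100001 matches 1110xxxx → 3-byte sequence.
Byte 1: 0xE1 = 11100001, payload 0001 (4 bits).
Byte 2: 0x82 = 10000010 (10xxxxxx ✓), payload 000010.
Byte 3: 0xA8 = 10101000 (10xxxxxx ✓), payload 101000.
Concatenate: 0001000010101000 = 0x10A8 (16 bits → U+10A8).

U+10A8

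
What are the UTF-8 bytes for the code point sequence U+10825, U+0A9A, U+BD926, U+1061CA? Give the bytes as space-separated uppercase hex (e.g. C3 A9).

F0 90 A0 A5 E0 AA 9A F2 BD A4 A6 F4 86 87 8A

U+10825: 4-byte form → F0 90 A0 A5.
U+0A9A: 3-byte form → E0 AA 9A.
U+BD926: 4-byte form → F2 BD A4 A6.
U+1061CA: 4-byte form → F4 86 87 8A.
Concatenated (15 bytes): F0 90 A0 A5 E0 AA 9A F2 BD A4 A6 F4 86 87 8A.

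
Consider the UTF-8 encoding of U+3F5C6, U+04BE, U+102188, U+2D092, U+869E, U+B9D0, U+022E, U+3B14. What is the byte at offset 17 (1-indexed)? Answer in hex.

0x9E

1-indexed offset 17 is 0-indexed offset 16.
U+3F5C6 → 4-byte form F0 BF 97 86 at offsets 0–3.
U+04BE → 2-byte form D2 BE at offsets 4–5.
U+102188 → 4-byte form F4 82 86 88 at offsets 6–9.
U+2D092 → 4-byte form F0 AD 82 92 at offsets 10–13.
U+869E → 3-byte form E8 9A 9E at offsets 14–16.
Offset 16 falls in char 5's range; it's byte 3 of E8 9A 9E = 0x9E.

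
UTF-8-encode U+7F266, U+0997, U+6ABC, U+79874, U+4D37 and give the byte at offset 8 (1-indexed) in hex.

0xE6

1-indexed offset 8 is 0-indexed offset 7.
U+7F266 → 4-byte form F1 BF 89 A6 at offsets 0–3.
U+0997 → 3-byte form E0 A6 97 at offsets 4–6.
U+6ABC → 3-byte form E6 AA BC at offsets 7–9.
Offset 7 falls in char 3's range; it's byte 1 of E6 AA BC = 0xE6.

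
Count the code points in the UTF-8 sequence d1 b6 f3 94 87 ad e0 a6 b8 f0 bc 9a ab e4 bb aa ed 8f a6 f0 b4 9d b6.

Byte at offset 0: 0xD1 = 11010001 → 2-byte char (#1). Advance 2.
Byte at offset 2: 0xF3 = 11110011 → 4-byte char (#2). Advance 4.
Byte at offset 6: 0xE0 = 11100000 → 3-byte char (#3). Advance 3.
Byte at offset 9: 0xF0 = 11110000 → 4-byte char (#4). Advance 4.
Byte at offset 13: 0xE4 = 11100100 → 3-byte char (#5). Advance 3.
Byte at offset 16: 0xED = 11101101 → 3-byte char (#6). Advance 3.
Byte at offset 19: 0xF0 = 11110000 → 4-byte char (#7). Advance 4.
Reached end at offset 23 after 7 code points.

7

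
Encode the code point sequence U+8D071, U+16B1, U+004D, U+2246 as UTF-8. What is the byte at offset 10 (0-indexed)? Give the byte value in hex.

0x86

U+8D071 → 4-byte form F2 8D 81 B1 at offsets 0–3.
U+16B1 → 3-byte form E1 9A B1 at offsets 4–6.
U+004D → 1-byte form 4D at offsets 7–7.
U+2246 → 3-byte form E2 89 86 at offsets 8–10.
Offset 10 falls in char 4's range; it's byte 3 of E2 89 86 = 0x86.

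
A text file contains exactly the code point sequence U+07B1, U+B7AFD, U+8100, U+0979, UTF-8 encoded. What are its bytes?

U+07B1: 2-byte form → DE B1.
U+B7AFD: 4-byte form → F2 B7 AB BD.
U+8100: 3-byte form → E8 84 80.
U+0979: 3-byte form → E0 A5 B9.
Concatenated (12 bytes): DE B1 F2 B7 AB BD E8 84 80 E0 A5 B9.

DE B1 F2 B7 AB BD E8 84 80 E0 A5 B9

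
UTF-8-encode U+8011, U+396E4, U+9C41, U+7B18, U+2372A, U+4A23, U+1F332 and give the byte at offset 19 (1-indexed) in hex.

0xA8

1-indexed offset 19 is 0-indexed offset 18.
U+8011 → 3-byte form E8 80 91 at offsets 0–2.
U+396E4 → 4-byte form F0 B9 9B A4 at offsets 3–6.
U+9C41 → 3-byte form E9 B1 81 at offsets 7–9.
U+7B18 → 3-byte form E7 AC 98 at offsets 10–12.
U+2372A → 4-byte form F0 A3 9C AA at offsets 13–16.
U+4A23 → 3-byte form E4 A8 A3 at offsets 17–19.
Offset 18 falls in char 6's range; it's byte 2 of E4 A8 A3 = 0xA8.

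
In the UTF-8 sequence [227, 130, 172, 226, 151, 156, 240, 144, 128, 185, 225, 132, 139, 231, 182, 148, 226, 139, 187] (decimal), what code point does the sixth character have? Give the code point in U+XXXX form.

Offset 0: leading byte 0xE3 = 11100011 → 3-byte char #1 = E3 82 AC.
Offset 3: leading byte 0xE2 = 11100010 → 3-byte char #2 = E2 97 9C.
Offset 6: leading byte 0xF0 = 11110000 → 4-byte char #3 = F0 90 80 B9.
Offset 10: leading byte 0xE1 = 11100001 → 3-byte char #4 = E1 84 8B.
Offset 13: leading byte 0xE7 = 11100111 → 3-byte char #5 = E7 B6 94.
Offset 16: leading byte 0xE2 = 11100010 → 3-byte char #6 = E2 8B BB.
Leading byte 0xE2 = 11100010 matches 1110xxxx → 3-byte sequence.
Byte 1: 0xE2 = 11100010, payload 0010 (4 bits).
Byte 2: 0x8B = 10001011 (10xxxxxx ✓), payload 001011.
Byte 3: 0xBB = 10111011 (10xxxxxx ✓), payload 111011.
Concatenate: 0010001011111011 = 0x22FB (16 bits → U+22FB).

U+22FB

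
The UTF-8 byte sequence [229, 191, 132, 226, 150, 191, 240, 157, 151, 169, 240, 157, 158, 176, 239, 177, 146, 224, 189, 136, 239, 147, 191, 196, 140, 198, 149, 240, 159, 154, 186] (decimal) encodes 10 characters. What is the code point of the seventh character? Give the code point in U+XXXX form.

U+F4FF

Offset 0: leading byte 0xE5 = 11100101 → 3-byte char #1 = E5 BF 84.
Offset 3: leading byte 0xE2 = 11100010 → 3-byte char #2 = E2 96 BF.
Offset 6: leading byte 0xF0 = 11110000 → 4-byte char #3 = F0 9D 97 A9.
Offset 10: leading byte 0xF0 = 11110000 → 4-byte char #4 = F0 9D 9E B0.
Offset 14: leading byte 0xEF = 11101111 → 3-byte char #5 = EF B1 92.
Offset 17: leading byte 0xE0 = 11100000 → 3-byte char #6 = E0 BD 88.
Offset 20: leading byte 0xEF = 11101111 → 3-byte char #7 = EF 93 BF.
Leading byte 0xEF = 11101111 matches 1110xxxx → 3-byte sequence.
Byte 1: 0xEF = 11101111, payload 1111 (4 bits).
Byte 2: 0x93 = 10010011 (10xxxxxx ✓), payload 010011.
Byte 3: 0xBF = 10111111 (10xxxxxx ✓), payload 111111.
Concatenate: 1111010011111111 = 0xF4FF (16 bits → U+F4FF).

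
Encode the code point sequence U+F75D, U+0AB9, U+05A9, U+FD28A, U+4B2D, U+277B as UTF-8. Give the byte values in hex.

EF 9D 9D E0 AA B9 D6 A9 F3 BD 8A 8A E4 AC AD E2 9D BB

U+F75D: 3-byte form → EF 9D 9D.
U+0AB9: 3-byte form → E0 AA B9.
U+05A9: 2-byte form → D6 A9.
U+FD28A: 4-byte form → F3 BD 8A 8A.
U+4B2D: 3-byte form → E4 AC AD.
U+277B: 3-byte form → E2 9D BB.
Concatenated (18 bytes): EF 9D 9D E0 AA B9 D6 A9 F3 BD 8A 8A E4 AC AD E2 9D BB.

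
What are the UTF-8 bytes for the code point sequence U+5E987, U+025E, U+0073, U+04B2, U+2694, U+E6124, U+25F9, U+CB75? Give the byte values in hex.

U+5E987: 4-byte form → F1 9E A6 87.
U+025E: 2-byte form → C9 9E.
U+0073: 1-byte form → 73.
U+04B2: 2-byte form → D2 B2.
U+2694: 3-byte form → E2 9A 94.
U+E6124: 4-byte form → F3 A6 84 A4.
U+25F9: 3-byte form → E2 97 B9.
U+CB75: 3-byte form → EC AD B5.
Concatenated (22 bytes): F1 9E A6 87 C9 9E 73 D2 B2 E2 9A 94 F3 A6 84 A4 E2 97 B9 EC AD B5.

F1 9E A6 87 C9 9E 73 D2 B2 E2 9A 94 F3 A6 84 A4 E2 97 B9 EC AD B5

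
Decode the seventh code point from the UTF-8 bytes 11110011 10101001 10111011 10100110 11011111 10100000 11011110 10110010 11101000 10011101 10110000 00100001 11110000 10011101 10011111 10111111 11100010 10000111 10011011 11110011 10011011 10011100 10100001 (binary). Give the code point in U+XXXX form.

Offset 0: leading byte 0xF3 = 11110011 → 4-byte char #1 = F3 A9 BB A6.
Offset 4: leading byte 0xDF = 11011111 → 2-byte char #2 = DF A0.
Offset 6: leading byte 0xDE = 11011110 → 2-byte char #3 = DE B2.
Offset 8: leading byte 0xE8 = 11101000 → 3-byte char #4 = E8 9D B0.
Offset 11: leading byte 0x21 = 00100001 → 1-byte char #5 = 21.
Offset 12: leading byte 0xF0 = 11110000 → 4-byte char #6 = F0 9D 9F BF.
Offset 16: leading byte 0xE2 = 11100010 → 3-byte char #7 = E2 87 9B.
Leading byte 0xE2 = 11100010 matches 1110xxxx → 3-byte sequence.
Byte 1: 0xE2 = 11100010, payload 0010 (4 bits).
Byte 2: 0x87 = 10000111 (10xxxxxx ✓), payload 000111.
Byte 3: 0x9B = 10011011 (10xxxxxx ✓), payload 011011.
Concatenate: 0010000111011011 = 0x21DB (16 bits → U+21DB).

U+21DB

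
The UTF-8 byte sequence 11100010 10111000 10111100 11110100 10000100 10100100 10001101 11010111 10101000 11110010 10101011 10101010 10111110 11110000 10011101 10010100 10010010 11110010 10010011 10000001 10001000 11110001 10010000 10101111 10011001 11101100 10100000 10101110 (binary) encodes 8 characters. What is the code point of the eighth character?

U+C82E

Offset 0: leading byte 0xE2 = 11100010 → 3-byte char #1 = E2 B8 BC.
Offset 3: leading byte 0xF4 = 11110100 → 4-byte char #2 = F4 84 A4 8D.
Offset 7: leading byte 0xD7 = 11010111 → 2-byte char #3 = D7 A8.
Offset 9: leading byte 0xF2 = 11110010 → 4-byte char #4 = F2 AB AA BE.
Offset 13: leading byte 0xF0 = 11110000 → 4-byte char #5 = F0 9D 94 92.
Offset 17: leading byte 0xF2 = 11110010 → 4-byte char #6 = F2 93 81 88.
Offset 21: leading byte 0xF1 = 11110001 → 4-byte char #7 = F1 90 AF 99.
Offset 25: leading byte 0xEC = 11101100 → 3-byte char #8 = EC A0 AE.
Leading byte 0xEC = 11101100 matches 1110xxxx → 3-byte sequence.
Byte 1: 0xEC = 11101100, payload 1100 (4 bits).
Byte 2: 0xA0 = 10100000 (10xxxxxx ✓), payload 100000.
Byte 3: 0xAE = 10101110 (10xxxxxx ✓), payload 101110.
Concatenate: 1100100000101110 = 0xC82E (16 bits → U+C82E).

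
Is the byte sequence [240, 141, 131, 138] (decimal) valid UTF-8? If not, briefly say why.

invalid (overlong encoding)

Leading byte 0xF0 = 11110000 → 4-byte form.
Continuation bytes all match 10xxxxxx. Payload decodes to 0xD0CA.
But 0xD0CA < 0x10000, the minimum for a 4-byte sequence — this is an overlong encoding.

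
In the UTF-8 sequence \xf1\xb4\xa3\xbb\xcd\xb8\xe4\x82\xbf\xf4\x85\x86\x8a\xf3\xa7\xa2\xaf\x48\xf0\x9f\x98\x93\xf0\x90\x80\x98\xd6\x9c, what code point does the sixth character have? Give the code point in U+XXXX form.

Offset 0: leading byte 0xF1 = 11110001 → 4-byte char #1 = F1 B4 A3 BB.
Offset 4: leading byte 0xCD = 11001101 → 2-byte char #2 = CD B8.
Offset 6: leading byte 0xE4 = 11100100 → 3-byte char #3 = E4 82 BF.
Offset 9: leading byte 0xF4 = 11110100 → 4-byte char #4 = F4 85 86 8A.
Offset 13: leading byte 0xF3 = 11110011 → 4-byte char #5 = F3 A7 A2 AF.
Offset 17: leading byte 0x48 = 01001000 → 1-byte char #6 = 48.
Leading byte 0x48 = 01001000 matches 0xxxxxxx → 1-byte sequence.
Byte 1: 0x48 = 01001000, payload 1001000 (7 bits).
Concatenate: 1001000 = 0x48 (7 bits → U+0048).

U+0048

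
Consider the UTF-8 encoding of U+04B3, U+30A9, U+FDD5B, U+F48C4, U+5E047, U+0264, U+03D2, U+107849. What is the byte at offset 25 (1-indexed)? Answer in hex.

1-indexed offset 25 is 0-indexed offset 24.
U+04B3 → 2-byte form D2 B3 at offsets 0–1.
U+30A9 → 3-byte form E3 82 A9 at offsets 2–4.
U+FDD5B → 4-byte form F3 BD B5 9B at offsets 5–8.
U+F48C4 → 4-byte form F3 B4 A3 84 at offsets 9–12.
U+5E047 → 4-byte form F1 9E 81 87 at offsets 13–16.
U+0264 → 2-byte form C9 A4 at offsets 17–18.
U+03D2 → 2-byte form CF 92 at offsets 19–20.
U+107849 → 4-byte form F4 87 A1 89 at offsets 21–24.
Offset 24 falls in char 8's range; it's byte 4 of F4 87 A1 89 = 0x89.

0x89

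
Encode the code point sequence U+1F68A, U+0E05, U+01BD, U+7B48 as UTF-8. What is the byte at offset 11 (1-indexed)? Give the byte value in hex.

0xAD

1-indexed offset 11 is 0-indexed offset 10.
U+1F68A → 4-byte form F0 9F 9A 8A at offsets 0–3.
U+0E05 → 3-byte form E0 B8 85 at offsets 4–6.
U+01BD → 2-byte form C6 BD at offsets 7–8.
U+7B48 → 3-byte form E7 AD 88 at offsets 9–11.
Offset 10 falls in char 4's range; it's byte 2 of E7 AD 88 = 0xAD.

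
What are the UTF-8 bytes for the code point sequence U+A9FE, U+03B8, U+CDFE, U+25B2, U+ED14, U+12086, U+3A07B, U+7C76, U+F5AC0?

EA A7 BE CE B8 EC B7 BE E2 96 B2 EE B4 94 F0 92 82 86 F0 BA 81 BB E7 B1 B6 F3 B5 AB 80

U+A9FE: 3-byte form → EA A7 BE.
U+03B8: 2-byte form → CE B8.
U+CDFE: 3-byte form → EC B7 BE.
U+25B2: 3-byte form → E2 96 B2.
U+ED14: 3-byte form → EE B4 94.
U+12086: 4-byte form → F0 92 82 86.
U+3A07B: 4-byte form → F0 BA 81 BB.
U+7C76: 3-byte form → E7 B1 B6.
U+F5AC0: 4-byte form → F3 B5 AB 80.
Concatenated (29 bytes): EA A7 BE CE B8 EC B7 BE E2 96 B2 EE B4 94 F0 92 82 86 F0 BA 81 BB E7 B1 B6 F3 B5 AB 80.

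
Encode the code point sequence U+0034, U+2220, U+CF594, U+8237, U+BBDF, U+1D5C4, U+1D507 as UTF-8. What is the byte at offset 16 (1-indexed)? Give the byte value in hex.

0x9D

1-indexed offset 16 is 0-indexed offset 15.
U+0034 → 1-byte form 34 at offsets 0–0.
U+2220 → 3-byte form E2 88 A0 at offsets 1–3.
U+CF594 → 4-byte form F3 8F 96 94 at offsets 4–7.
U+8237 → 3-byte form E8 88 B7 at offsets 8–10.
U+BBDF → 3-byte form EB AF 9F at offsets 11–13.
U+1D5C4 → 4-byte form F0 9D 97 84 at offsets 14–17.
Offset 15 falls in char 6's range; it's byte 2 of F0 9D 97 84 = 0x9D.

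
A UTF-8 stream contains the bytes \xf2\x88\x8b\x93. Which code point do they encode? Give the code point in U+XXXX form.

U+882D3

Leading byte 0xF2 = 11110010 matches 11110xxx → 4-byte sequence.
Byte 1: 0xF2 = 11110010, payload 010 (3 bits).
Byte 2: 0x88 = 10001000 (10xxxxxx ✓), payload 001000.
Byte 3: 0x8B = 10001011 (10xxxxxx ✓), payload 001011.
Byte 4: 0x93 = 10010011 (10xxxxxx ✓), payload 010011.
Concatenate: 010001000001011010011 = 0x882D3 (21 bits → U+882D3).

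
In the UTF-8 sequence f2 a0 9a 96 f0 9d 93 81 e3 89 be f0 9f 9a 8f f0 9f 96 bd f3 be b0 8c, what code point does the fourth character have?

U+1F68F

Offset 0: leading byte 0xF2 = 11110010 → 4-byte char #1 = F2 A0 9A 96.
Offset 4: leading byte 0xF0 = 11110000 → 4-byte char #2 = F0 9D 93 81.
Offset 8: leading byte 0xE3 = 11100011 → 3-byte char #3 = E3 89 BE.
Offset 11: leading byte 0xF0 = 11110000 → 4-byte char #4 = F0 9F 9A 8F.
Leading byte 0xF0 = 11110000 matches 11110xxx → 4-byte sequence.
Byte 1: 0xF0 = 11110000, payload 000 (3 bits).
Byte 2: 0x9F = 10011111 (10xxxxxx ✓), payload 011111.
Byte 3: 0x9A = 10011010 (10xxxxxx ✓), payload 011010.
Byte 4: 0x8F = 10001111 (10xxxxxx ✓), payload 001111.
Concatenate: 000011111011010001111 = 0x1F68F (21 bits → U+1F68F).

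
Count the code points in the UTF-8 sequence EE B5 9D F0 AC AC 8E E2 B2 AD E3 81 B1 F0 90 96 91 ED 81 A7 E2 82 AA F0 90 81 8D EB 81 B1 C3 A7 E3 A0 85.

11

Byte at offset 0: 0xEE = 11101110 → 3-byte char (#1). Advance 3.
Byte at offset 3: 0xF0 = 11110000 → 4-byte char (#2). Advance 4.
Byte at offset 7: 0xE2 = 11100010 → 3-byte char (#3). Advance 3.
Byte at offset 10: 0xE3 = 11100011 → 3-byte char (#4). Advance 3.
Byte at offset 13: 0xF0 = 11110000 → 4-byte char (#5). Advance 4.
Byte at offset 17: 0xED = 11101101 → 3-byte char (#6). Advance 3.
Byte at offset 20: 0xE2 = 11100010 → 3-byte char (#7). Advance 3.
Byte at offset 23: 0xF0 = 11110000 → 4-byte char (#8). Advance 4.
Byte at offset 27: 0xEB = 11101011 → 3-byte char (#9). Advance 3.
Byte at offset 30: 0xC3 = 11000011 → 2-byte char (#10). Advance 2.
Byte at offset 32: 0xE3 = 11100011 → 3-byte char (#11). Advance 3.
Reached end at offset 35 after 11 code points.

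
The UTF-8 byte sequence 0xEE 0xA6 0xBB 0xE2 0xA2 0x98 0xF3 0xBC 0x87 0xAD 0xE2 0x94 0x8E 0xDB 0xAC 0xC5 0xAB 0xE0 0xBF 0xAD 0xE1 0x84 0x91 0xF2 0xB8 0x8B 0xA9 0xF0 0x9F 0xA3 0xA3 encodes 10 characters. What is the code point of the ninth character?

U+B82E9

Offset 0: leading byte 0xEE = 11101110 → 3-byte char #1 = EE A6 BB.
Offset 3: leading byte 0xE2 = 11100010 → 3-byte char #2 = E2 A2 98.
Offset 6: leading byte 0xF3 = 11110011 → 4-byte char #3 = F3 BC 87 AD.
Offset 10: leading byte 0xE2 = 11100010 → 3-byte char #4 = E2 94 8E.
Offset 13: leading byte 0xDB = 11011011 → 2-byte char #5 = DB AC.
Offset 15: leading byte 0xC5 = 11000101 → 2-byte char #6 = C5 AB.
Offset 17: leading byte 0xE0 = 11100000 → 3-byte char #7 = E0 BF AD.
Offset 20: leading byte 0xE1 = 11100001 → 3-byte char #8 = E1 84 91.
Offset 23: leading byte 0xF2 = 11110010 → 4-byte char #9 = F2 B8 8B A9.
Leading byte 0xF2 = 11110010 matches 11110xxx → 4-byte sequence.
Byte 1: 0xF2 = 11110010, payload 010 (3 bits).
Byte 2: 0xB8 = 10111000 (10xxxxxx ✓), payload 111000.
Byte 3: 0x8B = 10001011 (10xxxxxx ✓), payload 001011.
Byte 4: 0xA9 = 10101001 (10xxxxxx ✓), payload 101001.
Concatenate: 010111000001011101001 = 0xB82E9 (21 bits → U+B82E9).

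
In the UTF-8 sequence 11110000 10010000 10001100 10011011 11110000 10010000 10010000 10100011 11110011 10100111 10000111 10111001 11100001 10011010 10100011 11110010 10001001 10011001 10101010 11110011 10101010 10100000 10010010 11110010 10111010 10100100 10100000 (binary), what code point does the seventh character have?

U+BA920

Offset 0: leading byte 0xF0 = 11110000 → 4-byte char #1 = F0 90 8C 9B.
Offset 4: leading byte 0xF0 = 11110000 → 4-byte char #2 = F0 90 90 A3.
Offset 8: leading byte 0xF3 = 11110011 → 4-byte char #3 = F3 A7 87 B9.
Offset 12: leading byte 0xE1 = 11100001 → 3-byte char #4 = E1 9A A3.
Offset 15: leading byte 0xF2 = 11110010 → 4-byte char #5 = F2 89 99 AA.
Offset 19: leading byte 0xF3 = 11110011 → 4-byte char #6 = F3 AA A0 92.
Offset 23: leading byte 0xF2 = 11110010 → 4-byte char #7 = F2 BA A4 A0.
Leading byte 0xF2 = 11110010 matches 11110xxx → 4-byte sequence.
Byte 1: 0xF2 = 11110010, payload 010 (3 bits).
Byte 2: 0xBA = 10111010 (10xxxxxx ✓), payload 111010.
Byte 3: 0xA4 = 10100100 (10xxxxxx ✓), payload 100100.
Byte 4: 0xA0 = 10100000 (10xxxxxx ✓), payload 100000.
Concatenate: 010111010100100100000 = 0xBA920 (21 bits → U+BA920).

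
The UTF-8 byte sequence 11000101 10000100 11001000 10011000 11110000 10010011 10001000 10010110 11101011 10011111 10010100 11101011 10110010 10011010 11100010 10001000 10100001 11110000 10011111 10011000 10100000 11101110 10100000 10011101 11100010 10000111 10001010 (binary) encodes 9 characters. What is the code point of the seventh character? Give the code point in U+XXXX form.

U+1F620

Offset 0: leading byte 0xC5 = 11000101 → 2-byte char #1 = C5 84.
Offset 2: leading byte 0xC8 = 11001000 → 2-byte char #2 = C8 98.
Offset 4: leading byte 0xF0 = 11110000 → 4-byte char #3 = F0 93 88 96.
Offset 8: leading byte 0xEB = 11101011 → 3-byte char #4 = EB 9F 94.
Offset 11: leading byte 0xEB = 11101011 → 3-byte char #5 = EB B2 9A.
Offset 14: leading byte 0xE2 = 11100010 → 3-byte char #6 = E2 88 A1.
Offset 17: leading byte 0xF0 = 11110000 → 4-byte char #7 = F0 9F 98 A0.
Leading byte 0xF0 = 11110000 matches 11110xxx → 4-byte sequence.
Byte 1: 0xF0 = 11110000, payload 000 (3 bits).
Byte 2: 0x9F = 10011111 (10xxxxxx ✓), payload 011111.
Byte 3: 0x98 = 10011000 (10xxxxxx ✓), payload 011000.
Byte 4: 0xA0 = 10100000 (10xxxxxx ✓), payload 100000.
Concatenate: 000011111011000100000 = 0x1F620 (21 bits → U+1F620).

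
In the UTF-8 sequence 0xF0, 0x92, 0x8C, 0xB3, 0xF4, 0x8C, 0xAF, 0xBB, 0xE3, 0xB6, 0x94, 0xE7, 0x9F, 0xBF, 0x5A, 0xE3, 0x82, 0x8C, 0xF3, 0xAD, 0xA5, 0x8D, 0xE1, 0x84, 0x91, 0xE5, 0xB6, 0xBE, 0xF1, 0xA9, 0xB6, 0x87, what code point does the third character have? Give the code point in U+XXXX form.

U+3D94

Offset 0: leading byte 0xF0 = 11110000 → 4-byte char #1 = F0 92 8C B3.
Offset 4: leading byte 0xF4 = 11110100 → 4-byte char #2 = F4 8C AF BB.
Offset 8: leading byte 0xE3 = 11100011 → 3-byte char #3 = E3 B6 94.
Leading byte 0xE3 = 11100011 matches 1110xxxx → 3-byte sequence.
Byte 1: 0xE3 = 11100011, payload 0011 (4 bits).
Byte 2: 0xB6 = 10110110 (10xxxxxx ✓), payload 110110.
Byte 3: 0x94 = 10010100 (10xxxxxx ✓), payload 010100.
Concatenate: 0011110110010100 = 0x3D94 (16 bits → U+3D94).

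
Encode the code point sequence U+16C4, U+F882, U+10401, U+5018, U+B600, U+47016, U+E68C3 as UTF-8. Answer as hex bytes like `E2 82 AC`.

U+16C4: 3-byte form → E1 9B 84.
U+F882: 3-byte form → EF A2 82.
U+10401: 4-byte form → F0 90 90 81.
U+5018: 3-byte form → E5 80 98.
U+B600: 3-byte form → EB 98 80.
U+47016: 4-byte form → F1 87 80 96.
U+E68C3: 4-byte form → F3 A6 A3 83.
Concatenated (24 bytes): E1 9B 84 EF A2 82 F0 90 90 81 E5 80 98 EB 98 80 F1 87 80 96 F3 A6 A3 83.

E1 9B 84 EF A2 82 F0 90 90 81 E5 80 98 EB 98 80 F1 87 80 96 F3 A6 A3 83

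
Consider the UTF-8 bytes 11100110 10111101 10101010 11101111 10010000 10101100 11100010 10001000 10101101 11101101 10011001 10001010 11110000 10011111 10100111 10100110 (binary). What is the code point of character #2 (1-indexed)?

U+F42C

Offset 0: leading byte 0xE6 = 11100110 → 3-byte char #1 = E6 BD AA.
Offset 3: leading byte 0xEF = 11101111 → 3-byte char #2 = EF 90 AC.
Leading byte 0xEF = 11101111 matches 1110xxxx → 3-byte sequence.
Byte 1: 0xEF = 11101111, payload 1111 (4 bits).
Byte 2: 0x90 = 10010000 (10xxxxxx ✓), payload 010000.
Byte 3: 0xAC = 10101100 (10xxxxxx ✓), payload 101100.
Concatenate: 1111010000101100 = 0xF42C (16 bits → U+F42C).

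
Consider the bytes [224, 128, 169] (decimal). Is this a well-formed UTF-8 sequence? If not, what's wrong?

Leading byte 0xE0 = 11100000 → 3-byte form.
Continuation bytes all match 10xxxxxx. Payload decodes to 0x29.
But 0x29 < 0x800, the minimum for a 3-byte sequence — this is an overlong encoding.

invalid (overlong encoding)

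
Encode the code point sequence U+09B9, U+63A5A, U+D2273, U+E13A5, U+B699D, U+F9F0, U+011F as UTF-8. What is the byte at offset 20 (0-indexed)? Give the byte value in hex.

U+09B9 → 3-byte form E0 A6 B9 at offsets 0–2.
U+63A5A → 4-byte form F1 A3 A9 9A at offsets 3–6.
U+D2273 → 4-byte form F3 92 89 B3 at offsets 7–10.
U+E13A5 → 4-byte form F3 A1 8E A5 at offsets 11–14.
U+B699D → 4-byte form F2 B6 A6 9D at offsets 15–18.
U+F9F0 → 3-byte form EF A7 B0 at offsets 19–21.
Offset 20 falls in char 6's range; it's byte 2 of EF A7 B0 = 0xA7.

0xA7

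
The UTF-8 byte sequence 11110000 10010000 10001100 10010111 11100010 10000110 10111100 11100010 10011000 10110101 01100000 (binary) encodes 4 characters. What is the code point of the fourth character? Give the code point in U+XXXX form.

U+0060

Offset 0: leading byte 0xF0 = 11110000 → 4-byte char #1 = F0 90 8C 97.
Offset 4: leading byte 0xE2 = 11100010 → 3-byte char #2 = E2 86 BC.
Offset 7: leading byte 0xE2 = 11100010 → 3-byte char #3 = E2 98 B5.
Offset 10: leading byte 0x60 = 01100000 → 1-byte char #4 = 60.
Leading byte 0x60 = 01100000 matches 0xxxxxxx → 1-byte sequence.
Byte 1: 0x60 = 01100000, payload 1100000 (7 bits).
Concatenate: 1100000 = 0x60 (7 bits → U+0060).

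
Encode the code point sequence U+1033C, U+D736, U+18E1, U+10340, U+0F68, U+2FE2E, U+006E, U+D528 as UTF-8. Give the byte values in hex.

F0 90 8C BC ED 9C B6 E1 A3 A1 F0 90 8D 80 E0 BD A8 F0 AF B8 AE 6E ED 94 A8

U+1033C: 4-byte form → F0 90 8C BC.
U+D736: 3-byte form → ED 9C B6.
U+18E1: 3-byte form → E1 A3 A1.
U+10340: 4-byte form → F0 90 8D 80.
U+0F68: 3-byte form → E0 BD A8.
U+2FE2E: 4-byte form → F0 AF B8 AE.
U+006E: 1-byte form → 6E.
U+D528: 3-byte form → ED 94 A8.
Concatenated (25 bytes): F0 90 8C BC ED 9C B6 E1 A3 A1 F0 90 8D 80 E0 BD A8 F0 AF B8 AE 6E ED 94 A8.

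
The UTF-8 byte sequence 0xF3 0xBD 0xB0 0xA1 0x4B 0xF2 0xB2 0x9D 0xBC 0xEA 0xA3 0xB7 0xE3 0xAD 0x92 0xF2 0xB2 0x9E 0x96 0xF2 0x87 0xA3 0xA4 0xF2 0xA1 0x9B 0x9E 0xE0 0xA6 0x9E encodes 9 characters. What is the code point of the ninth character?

Offset 0: leading byte 0xF3 = 11110011 → 4-byte char #1 = F3 BD B0 A1.
Offset 4: leading byte 0x4B = 01001011 → 1-byte char #2 = 4B.
Offset 5: leading byte 0xF2 = 11110010 → 4-byte char #3 = F2 B2 9D BC.
Offset 9: leading byte 0xEA = 11101010 → 3-byte char #4 = EA A3 B7.
Offset 12: leading byte 0xE3 = 11100011 → 3-byte char #5 = E3 AD 92.
Offset 15: leading byte 0xF2 = 11110010 → 4-byte char #6 = F2 B2 9E 96.
Offset 19: leading byte 0xF2 = 11110010 → 4-byte char #7 = F2 87 A3 A4.
Offset 23: leading byte 0xF2 = 11110010 → 4-byte char #8 = F2 A1 9B 9E.
Offset 27: leading byte 0xE0 = 11100000 → 3-byte char #9 = E0 A6 9E.
Leading byte 0xE0 = 11100000 matches 1110xxxx → 3-byte sequence.
Byte 1: 0xE0 = 11100000, payload 0000 (4 bits).
Byte 2: 0xA6 = 10100110 (10xxxxxx ✓), payload 100110.
Byte 3: 0x9E = 10011110 (10xxxxxx ✓), payload 011110.
Concatenate: 0000100110011110 = 0x99E (16 bits → U+099E).

U+099E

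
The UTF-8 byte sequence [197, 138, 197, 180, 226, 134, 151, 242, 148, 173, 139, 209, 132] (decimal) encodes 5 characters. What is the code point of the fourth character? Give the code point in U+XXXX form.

U+94B4B

Offset 0: leading byte 0xC5 = 11000101 → 2-byte char #1 = C5 8A.
Offset 2: leading byte 0xC5 = 11000101 → 2-byte char #2 = C5 B4.
Offset 4: leading byte 0xE2 = 11100010 → 3-byte char #3 = E2 86 97.
Offset 7: leading byte 0xF2 = 11110010 → 4-byte char #4 = F2 94 AD 8B.
Leading byte 0xF2 = 11110010 matches 11110xxx → 4-byte sequence.
Byte 1: 0xF2 = 11110010, payload 010 (3 bits).
Byte 2: 0x94 = 10010100 (10xxxxxx ✓), payload 010100.
Byte 3: 0xAD = 10101101 (10xxxxxx ✓), payload 101101.
Byte 4: 0x8B = 10001011 (10xxxxxx ✓), payload 001011.
Concatenate: 010010100101101001011 = 0x94B4B (21 bits → U+94B4B).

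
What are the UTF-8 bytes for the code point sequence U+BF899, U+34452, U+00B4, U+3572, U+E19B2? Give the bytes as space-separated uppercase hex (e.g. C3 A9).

F2 BF A2 99 F0 B4 91 92 C2 B4 E3 95 B2 F3 A1 A6 B2

U+BF899: 4-byte form → F2 BF A2 99.
U+34452: 4-byte form → F0 B4 91 92.
U+00B4: 2-byte form → C2 B4.
U+3572: 3-byte form → E3 95 B2.
U+E19B2: 4-byte form → F3 A1 A6 B2.
Concatenated (17 bytes): F2 BF A2 99 F0 B4 91 92 C2 B4 E3 95 B2 F3 A1 A6 B2.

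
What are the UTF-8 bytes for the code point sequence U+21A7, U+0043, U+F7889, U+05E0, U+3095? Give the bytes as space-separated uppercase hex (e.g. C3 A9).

E2 86 A7 43 F3 B7 A2 89 D7 A0 E3 82 95

U+21A7: 3-byte form → E2 86 A7.
U+0043: 1-byte form → 43.
U+F7889: 4-byte form → F3 B7 A2 89.
U+05E0: 2-byte form → D7 A0.
U+3095: 3-byte form → E3 82 95.
Concatenated (13 bytes): E2 86 A7 43 F3 B7 A2 89 D7 A0 E3 82 95.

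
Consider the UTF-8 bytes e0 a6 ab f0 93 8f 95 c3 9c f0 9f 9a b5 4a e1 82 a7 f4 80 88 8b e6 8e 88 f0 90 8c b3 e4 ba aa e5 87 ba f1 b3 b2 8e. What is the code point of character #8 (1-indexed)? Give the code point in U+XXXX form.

Offset 0: leading byte 0xE0 = 11100000 → 3-byte char #1 = E0 A6 AB.
Offset 3: leading byte 0xF0 = 11110000 → 4-byte char #2 = F0 93 8F 95.
Offset 7: leading byte 0xC3 = 11000011 → 2-byte char #3 = C3 9C.
Offset 9: leading byte 0xF0 = 11110000 → 4-byte char #4 = F0 9F 9A B5.
Offset 13: leading byte 0x4A = 01001010 → 1-byte char #5 = 4A.
Offset 14: leading byte 0xE1 = 11100001 → 3-byte char #6 = E1 82 A7.
Offset 17: leading byte 0xF4 = 11110100 → 4-byte char #7 = F4 80 88 8B.
Offset 21: leading byte 0xE6 = 11100110 → 3-byte char #8 = E6 8E 88.
Leading byte 0xE6 = 11100110 matches 1110xxxx → 3-byte sequence.
Byte 1: 0xE6 = 11100110, payload 0110 (4 bits).
Byte 2: 0x8E = 10001110 (10xxxxxx ✓), payload 001110.
Byte 3: 0x88 = 10001000 (10xxxxxx ✓), payload 001000.
Concatenate: 0110001110001000 = 0x6388 (16 bits → U+6388).

U+6388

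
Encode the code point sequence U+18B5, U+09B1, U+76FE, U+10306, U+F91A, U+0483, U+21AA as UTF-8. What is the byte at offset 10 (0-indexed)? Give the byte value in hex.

0x90

U+18B5 → 3-byte form E1 A2 B5 at offsets 0–2.
U+09B1 → 3-byte form E0 A6 B1 at offsets 3–5.
U+76FE → 3-byte form E7 9B BE at offsets 6–8.
U+10306 → 4-byte form F0 90 8C 86 at offsets 9–12.
Offset 10 falls in char 4's range; it's byte 2 of F0 90 8C 86 = 0x90.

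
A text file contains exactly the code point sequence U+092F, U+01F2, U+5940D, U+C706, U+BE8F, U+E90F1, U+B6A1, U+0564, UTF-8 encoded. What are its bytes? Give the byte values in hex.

E0 A4 AF C7 B2 F1 99 90 8D EC 9C 86 EB BA 8F F3 A9 83 B1 EB 9A A1 D5 A4

U+092F: 3-byte form → E0 A4 AF.
U+01F2: 2-byte form → C7 B2.
U+5940D: 4-byte form → F1 99 90 8D.
U+C706: 3-byte form → EC 9C 86.
U+BE8F: 3-byte form → EB BA 8F.
U+E90F1: 4-byte form → F3 A9 83 B1.
U+B6A1: 3-byte form → EB 9A A1.
U+0564: 2-byte form → D5 A4.
Concatenated (24 bytes): E0 A4 AF C7 B2 F1 99 90 8D EC 9C 86 EB BA 8F F3 A9 83 B1 EB 9A A1 D5 A4.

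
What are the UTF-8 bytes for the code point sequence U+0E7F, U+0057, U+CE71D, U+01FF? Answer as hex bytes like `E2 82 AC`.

U+0E7F: 3-byte form → E0 B9 BF.
U+0057: 1-byte form → 57.
U+CE71D: 4-byte form → F3 8E 9C 9D.
U+01FF: 2-byte form → C7 BF.
Concatenated (10 bytes): E0 B9 BF 57 F3 8E 9C 9D C7 BF.

E0 B9 BF 57 F3 8E 9C 9D C7 BF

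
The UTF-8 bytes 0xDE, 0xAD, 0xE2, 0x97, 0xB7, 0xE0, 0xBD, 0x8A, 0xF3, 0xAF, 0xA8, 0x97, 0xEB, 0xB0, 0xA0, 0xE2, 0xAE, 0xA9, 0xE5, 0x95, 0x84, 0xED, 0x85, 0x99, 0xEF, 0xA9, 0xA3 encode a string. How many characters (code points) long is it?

9

Byte at offset 0: 0xDE = 11011110 → 2-byte char (#1). Advance 2.
Byte at offset 2: 0xE2 = 11100010 → 3-byte char (#2). Advance 3.
Byte at offset 5: 0xE0 = 11100000 → 3-byte char (#3). Advance 3.
Byte at offset 8: 0xF3 = 11110011 → 4-byte char (#4). Advance 4.
Byte at offset 12: 0xEB = 11101011 → 3-byte char (#5). Advance 3.
Byte at offset 15: 0xE2 = 11100010 → 3-byte char (#6). Advance 3.
Byte at offset 18: 0xE5 = 11100101 → 3-byte char (#7). Advance 3.
Byte at offset 21: 0xED = 11101101 → 3-byte char (#8). Advance 3.
Byte at offset 24: 0xEF = 11101111 → 3-byte char (#9). Advance 3.
Reached end at offset 27 after 9 code points.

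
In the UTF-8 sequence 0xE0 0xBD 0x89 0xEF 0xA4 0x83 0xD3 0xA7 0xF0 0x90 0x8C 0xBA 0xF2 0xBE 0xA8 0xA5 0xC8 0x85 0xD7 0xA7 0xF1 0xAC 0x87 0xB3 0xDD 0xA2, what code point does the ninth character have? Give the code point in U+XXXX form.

Offset 0: leading byte 0xE0 = 11100000 → 3-byte char #1 = E0 BD 89.
Offset 3: leading byte 0xEF = 11101111 → 3-byte char #2 = EF A4 83.
Offset 6: leading byte 0xD3 = 11010011 → 2-byte char #3 = D3 A7.
Offset 8: leading byte 0xF0 = 11110000 → 4-byte char #4 = F0 90 8C BA.
Offset 12: leading byte 0xF2 = 11110010 → 4-byte char #5 = F2 BE A8 A5.
Offset 16: leading byte 0xC8 = 11001000 → 2-byte char #6 = C8 85.
Offset 18: leading byte 0xD7 = 11010111 → 2-byte char #7 = D7 A7.
Offset 20: leading byte 0xF1 = 11110001 → 4-byte char #8 = F1 AC 87 B3.
Offset 24: leading byte 0xDD = 11011101 → 2-byte char #9 = DD A2.
Leading byte 0xDD = 11011101 matches 110xxxxx → 2-byte sequence.
Byte 1: 0xDD = 11011101, payload 11101 (5 bits).
Byte 2: 0xA2 = 10100010 (10xxxxxx ✓), payload 100010.
Concatenate: 11101100010 = 0x762 (11 bits → U+0762).

U+0762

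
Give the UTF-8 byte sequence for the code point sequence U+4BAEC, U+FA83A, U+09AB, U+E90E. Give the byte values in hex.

U+4BAEC: 4-byte form → F1 8B AB AC.
U+FA83A: 4-byte form → F3 BA A0 BA.
U+09AB: 3-byte form → E0 A6 AB.
U+E90E: 3-byte form → EE A4 8E.
Concatenated (14 bytes): F1 8B AB AC F3 BA A0 BA E0 A6 AB EE A4 8E.

F1 8B AB AC F3 BA A0 BA E0 A6 AB EE A4 8E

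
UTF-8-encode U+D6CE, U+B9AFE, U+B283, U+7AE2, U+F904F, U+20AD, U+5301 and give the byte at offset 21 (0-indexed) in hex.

U+D6CE → 3-byte form ED 9B 8E at offsets 0–2.
U+B9AFE → 4-byte form F2 B9 AB BE at offsets 3–6.
U+B283 → 3-byte form EB 8A 83 at offsets 7–9.
U+7AE2 → 3-byte form E7 AB A2 at offsets 10–12.
U+F904F → 4-byte form F3 B9 81 8F at offsets 13–16.
U+20AD → 3-byte form E2 82 AD at offsets 17–19.
U+5301 → 3-byte form E5 8C 81 at offsets 20–22.
Offset 21 falls in char 7's range; it's byte 2 of E5 8C 81 = 0x8C.

0x8C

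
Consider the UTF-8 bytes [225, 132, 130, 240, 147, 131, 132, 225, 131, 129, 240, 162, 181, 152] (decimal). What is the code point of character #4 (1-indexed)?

U+22D58

Offset 0: leading byte 0xE1 = 11100001 → 3-byte char #1 = E1 84 82.
Offset 3: leading byte 0xF0 = 11110000 → 4-byte char #2 = F0 93 83 84.
Offset 7: leading byte 0xE1 = 11100001 → 3-byte char #3 = E1 83 81.
Offset 10: leading byte 0xF0 = 11110000 → 4-byte char #4 = F0 A2 B5 98.
Leading byte 0xF0 = 11110000 matches 11110xxx → 4-byte sequence.
Byte 1: 0xF0 = 11110000, payload 000 (3 bits).
Byte 2: 0xA2 = 10100010 (10xxxxxx ✓), payload 100010.
Byte 3: 0xB5 = 10110101 (10xxxxxx ✓), payload 110101.
Byte 4: 0x98 = 10011000 (10xxxxxx ✓), payload 011000.
Concatenate: 000100010110101011000 = 0x22D58 (21 bits → U+22D58).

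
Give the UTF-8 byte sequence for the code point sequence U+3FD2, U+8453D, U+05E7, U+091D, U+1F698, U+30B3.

U+3FD2: 3-byte form → E3 BF 92.
U+8453D: 4-byte form → F2 84 94 BD.
U+05E7: 2-byte form → D7 A7.
U+091D: 3-byte form → E0 A4 9D.
U+1F698: 4-byte form → F0 9F 9A 98.
U+30B3: 3-byte form → E3 82 B3.
Concatenated (19 bytes): E3 BF 92 F2 84 94 BD D7 A7 E0 A4 9D F0 9F 9A 98 E3 82 B3.

E3 BF 92 F2 84 94 BD D7 A7 E0 A4 9D F0 9F 9A 98 E3 82 B3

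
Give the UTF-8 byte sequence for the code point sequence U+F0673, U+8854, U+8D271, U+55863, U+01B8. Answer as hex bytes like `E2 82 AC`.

U+F0673: 4-byte form → F3 B0 99 B3.
U+8854: 3-byte form → E8 A1 94.
U+8D271: 4-byte form → F2 8D 89 B1.
U+55863: 4-byte form → F1 95 A1 A3.
U+01B8: 2-byte form → C6 B8.
Concatenated (17 bytes): F3 B0 99 B3 E8 A1 94 F2 8D 89 B1 F1 95 A1 A3 C6 B8.

F3 B0 99 B3 E8 A1 94 F2 8D 89 B1 F1 95 A1 A3 C6 B8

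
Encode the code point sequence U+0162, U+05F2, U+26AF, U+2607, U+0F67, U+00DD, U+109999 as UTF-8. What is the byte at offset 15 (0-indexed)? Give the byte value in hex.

0xF4

U+0162 → 2-byte form C5 A2 at offsets 0–1.
U+05F2 → 2-byte form D7 B2 at offsets 2–3.
U+26AF → 3-byte form E2 9A AF at offsets 4–6.
U+2607 → 3-byte form E2 98 87 at offsets 7–9.
U+0F67 → 3-byte form E0 BD A7 at offsets 10–12.
U+00DD → 2-byte form C3 9D at offsets 13–14.
U+109999 → 4-byte form F4 89 A6 99 at offsets 15–18.
Offset 15 falls in char 7's range; it's byte 1 of F4 89 A6 99 = 0xF4.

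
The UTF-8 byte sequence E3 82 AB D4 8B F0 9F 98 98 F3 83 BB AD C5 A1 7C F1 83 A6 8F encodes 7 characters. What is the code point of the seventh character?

U+4398F

Offset 0: leading byte 0xE3 = 11100011 → 3-byte char #1 = E3 82 AB.
Offset 3: leading byte 0xD4 = 11010100 → 2-byte char #2 = D4 8B.
Offset 5: leading byte 0xF0 = 11110000 → 4-byte char #3 = F0 9F 98 98.
Offset 9: leading byte 0xF3 = 11110011 → 4-byte char #4 = F3 83 BB AD.
Offset 13: leading byte 0xC5 = 11000101 → 2-byte char #5 = C5 A1.
Offset 15: leading byte 0x7C = 01111100 → 1-byte char #6 = 7C.
Offset 16: leading byte 0xF1 = 11110001 → 4-byte char #7 = F1 83 A6 8F.
Leading byte 0xF1 = 11110001 matches 11110xxx → 4-byte sequence.
Byte 1: 0xF1 = 11110001, payload 001 (3 bits).
Byte 2: 0x83 = 10000011 (10xxxxxx ✓), payload 000011.
Byte 3: 0xA6 = 10100110 (10xxxxxx ✓), payload 100110.
Byte 4: 0x8F = 10001111 (10xxxxxx ✓), payload 001111.
Concatenate: 001000011100110001111 = 0x4398F (21 bits → U+4398F).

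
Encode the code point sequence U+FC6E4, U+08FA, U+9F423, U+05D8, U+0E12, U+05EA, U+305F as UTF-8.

F3 BC 9B A4 E0 A3 BA F2 9F 90 A3 D7 98 E0 B8 92 D7 AA E3 81 9F

U+FC6E4: 4-byte form → F3 BC 9B A4.
U+08FA: 3-byte form → E0 A3 BA.
U+9F423: 4-byte form → F2 9F 90 A3.
U+05D8: 2-byte form → D7 98.
U+0E12: 3-byte form → E0 B8 92.
U+05EA: 2-byte form → D7 AA.
U+305F: 3-byte form → E3 81 9F.
Concatenated (21 bytes): F3 BC 9B A4 E0 A3 BA F2 9F 90 A3 D7 98 E0 B8 92 D7 AA E3 81 9F.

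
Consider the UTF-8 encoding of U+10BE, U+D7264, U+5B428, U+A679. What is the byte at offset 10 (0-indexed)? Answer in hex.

0xA8

U+10BE → 3-byte form E1 82 BE at offsets 0–2.
U+D7264 → 4-byte form F3 97 89 A4 at offsets 3–6.
U+5B428 → 4-byte form F1 9B 90 A8 at offsets 7–10.
Offset 10 falls in char 3's range; it's byte 4 of F1 9B 90 A8 = 0xA8.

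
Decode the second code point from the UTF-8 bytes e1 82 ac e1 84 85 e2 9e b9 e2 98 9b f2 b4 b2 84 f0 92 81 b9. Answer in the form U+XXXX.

U+1105

Offset 0: leading byte 0xE1 = 11100001 → 3-byte char #1 = E1 82 AC.
Offset 3: leading byte 0xE1 = 11100001 → 3-byte char #2 = E1 84 85.
Leading byte 0xE1 = 11100001 matches 1110xxxx → 3-byte sequence.
Byte 1: 0xE1 = 11100001, payload 0001 (4 bits).
Byte 2: 0x84 = 10000100 (10xxxxxx ✓), payload 000100.
Byte 3: 0x85 = 10000101 (10xxxxxx ✓), payload 000101.
Concatenate: 0001000100000101 = 0x1105 (16 bits → U+1105).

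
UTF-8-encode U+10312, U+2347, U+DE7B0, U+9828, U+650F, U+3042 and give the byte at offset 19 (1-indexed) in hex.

1-indexed offset 19 is 0-indexed offset 18.
U+10312 → 4-byte form F0 90 8C 92 at offsets 0–3.
U+2347 → 3-byte form E2 8D 87 at offsets 4–6.
U+DE7B0 → 4-byte form F3 9E 9E B0 at offsets 7–10.
U+9828 → 3-byte form E9 A0 A8 at offsets 11–13.
U+650F → 3-byte form E6 94 8F at offsets 14–16.
U+3042 → 3-byte form E3 81 82 at offsets 17–19.
Offset 18 falls in char 6's range; it's byte 2 of E3 81 82 = 0x81.

0x81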